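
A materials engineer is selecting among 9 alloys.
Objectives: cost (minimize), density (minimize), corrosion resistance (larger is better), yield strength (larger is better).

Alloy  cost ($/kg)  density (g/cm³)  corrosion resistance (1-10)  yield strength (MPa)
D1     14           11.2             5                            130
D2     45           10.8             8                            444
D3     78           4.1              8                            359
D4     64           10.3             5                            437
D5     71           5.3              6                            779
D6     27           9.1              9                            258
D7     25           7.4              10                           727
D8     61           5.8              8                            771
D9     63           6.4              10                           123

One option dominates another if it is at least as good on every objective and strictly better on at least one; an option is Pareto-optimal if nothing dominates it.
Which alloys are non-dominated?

D1, D3, D5, D7, D8, D9

D1: not dominated (best cost).
D2: dominated by D7 (cost 25≤45, density 7.4≤10.8, corrosion resistance 10≥8, yield strength 727≥444).
D3: not dominated (best density).
D4: dominated by D7 (cost 25≤64, density 7.4≤10.3, corrosion resistance 10≥5, yield strength 727≥437).
D5: not dominated (best yield strength).
D6: dominated by D7 (cost 25≤27, density 7.4≤9.1, corrosion resistance 10≥9, yield strength 727≥258).
D7: not dominated.
D8: not dominated.
D9: not dominated.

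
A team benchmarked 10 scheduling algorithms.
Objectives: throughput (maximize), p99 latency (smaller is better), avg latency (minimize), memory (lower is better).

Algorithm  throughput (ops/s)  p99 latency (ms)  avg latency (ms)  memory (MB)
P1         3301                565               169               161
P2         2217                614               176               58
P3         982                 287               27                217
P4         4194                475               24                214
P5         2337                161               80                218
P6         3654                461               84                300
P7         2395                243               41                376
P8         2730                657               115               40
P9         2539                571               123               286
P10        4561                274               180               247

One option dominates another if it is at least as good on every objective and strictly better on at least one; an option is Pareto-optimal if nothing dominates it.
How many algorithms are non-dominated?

9

P1: not dominated.
P2: not dominated.
P3: not dominated.
P4: not dominated (best avg latency).
P5: not dominated (best p99 latency).
P6: not dominated.
P7: not dominated.
P8: not dominated (best memory).
P9: dominated by P4 (throughput 4194≥2539, p99 latency 475≤571, avg latency 24≤123, memory 214≤286).
P10: not dominated (best throughput).
Pareto-optimal: P1, P2, P3, P4, P5, P6, P7, P8, P10 → 9.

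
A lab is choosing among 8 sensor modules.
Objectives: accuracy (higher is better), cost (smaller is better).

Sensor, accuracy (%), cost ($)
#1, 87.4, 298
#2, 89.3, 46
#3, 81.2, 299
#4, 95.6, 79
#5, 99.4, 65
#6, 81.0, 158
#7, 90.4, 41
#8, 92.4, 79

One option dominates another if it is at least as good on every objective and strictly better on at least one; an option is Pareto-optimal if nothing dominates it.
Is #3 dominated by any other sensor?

Yes

#1 vs #3: accuracy 87.4≥81.2, cost 298≤299 — #1 is at least as good on every objective and strictly better on at least one, so #1 dominates #3.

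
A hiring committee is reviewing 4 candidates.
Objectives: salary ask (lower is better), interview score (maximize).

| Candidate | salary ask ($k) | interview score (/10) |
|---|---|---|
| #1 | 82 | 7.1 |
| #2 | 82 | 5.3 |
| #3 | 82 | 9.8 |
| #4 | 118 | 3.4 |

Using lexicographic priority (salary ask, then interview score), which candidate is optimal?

#3

First minimize salary ask: best is 82, kept {#1, #2, #3}.
Then maximize interview score: best is 9.8, kept {#3}.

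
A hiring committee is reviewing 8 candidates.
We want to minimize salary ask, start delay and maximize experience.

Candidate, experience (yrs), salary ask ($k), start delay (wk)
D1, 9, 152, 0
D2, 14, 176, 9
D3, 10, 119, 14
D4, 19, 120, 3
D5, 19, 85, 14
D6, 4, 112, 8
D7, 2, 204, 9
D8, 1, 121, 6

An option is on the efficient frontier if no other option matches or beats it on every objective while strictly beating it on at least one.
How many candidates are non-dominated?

D1: not dominated (best start delay).
D2: dominated by D4 (experience 19≥14, salary ask 120≤176, start delay 3≤9).
D3: dominated by D5 (experience 19≥10, salary ask 85≤119, start delay 14≤14).
D4: not dominated.
D5: not dominated (best salary ask).
D6: not dominated.
D7: dominated by D1 (experience 9≥2, salary ask 152≤204, start delay 0≤9).
D8: dominated by D4 (experience 19≥1, salary ask 120≤121, start delay 3≤6).
Pareto-optimal: D1, D4, D5, D6 → 4.

4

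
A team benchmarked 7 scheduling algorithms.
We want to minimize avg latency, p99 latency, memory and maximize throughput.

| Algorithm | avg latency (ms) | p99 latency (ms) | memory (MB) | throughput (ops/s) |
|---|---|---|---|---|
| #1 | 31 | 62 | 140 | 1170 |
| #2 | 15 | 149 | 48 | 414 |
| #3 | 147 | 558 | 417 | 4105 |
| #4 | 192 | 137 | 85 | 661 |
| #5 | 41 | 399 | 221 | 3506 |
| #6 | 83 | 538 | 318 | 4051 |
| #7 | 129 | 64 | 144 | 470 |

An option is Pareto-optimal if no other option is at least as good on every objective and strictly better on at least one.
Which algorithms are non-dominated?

#1: not dominated (best p99 latency).
#2: not dominated (best avg latency).
#3: not dominated (best throughput).
#4: not dominated.
#5: not dominated.
#6: not dominated.
#7: dominated by #1 (avg latency 31≤129, p99 latency 62≤64, memory 140≤144, throughput 1170≥470).

#1, #2, #3, #4, #5, #6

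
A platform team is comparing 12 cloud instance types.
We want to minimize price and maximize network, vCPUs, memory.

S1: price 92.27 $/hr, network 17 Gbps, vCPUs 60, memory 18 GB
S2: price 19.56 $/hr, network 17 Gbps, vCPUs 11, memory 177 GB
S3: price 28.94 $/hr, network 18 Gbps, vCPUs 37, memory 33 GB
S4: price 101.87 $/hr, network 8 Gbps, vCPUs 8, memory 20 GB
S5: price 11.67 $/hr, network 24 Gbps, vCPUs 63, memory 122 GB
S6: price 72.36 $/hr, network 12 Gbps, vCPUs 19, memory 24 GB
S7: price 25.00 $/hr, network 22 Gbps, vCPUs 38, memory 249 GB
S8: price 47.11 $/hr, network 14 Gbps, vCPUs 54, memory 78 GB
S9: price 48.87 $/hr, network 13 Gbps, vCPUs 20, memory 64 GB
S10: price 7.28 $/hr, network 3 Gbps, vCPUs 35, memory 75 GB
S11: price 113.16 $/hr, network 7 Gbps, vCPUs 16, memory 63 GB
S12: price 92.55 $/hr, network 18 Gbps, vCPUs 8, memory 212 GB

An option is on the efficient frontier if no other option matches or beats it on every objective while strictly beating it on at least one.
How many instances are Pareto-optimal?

4

S1: dominated by S5 (price 11.67≤92.27, network 24≥17, vCPUs 63≥60, memory 122≥18).
S2: not dominated.
S3: dominated by S5 (price 11.67≤28.94, network 24≥18, vCPUs 63≥37, memory 122≥33).
S4: dominated by S2 (price 19.56≤101.87, network 17≥8, vCPUs 11≥8, memory 177≥20).
S5: not dominated (best network).
S6: dominated by S3 (price 28.94≤72.36, network 18≥12, vCPUs 37≥19, memory 33≥24).
S7: not dominated (best memory).
S8: dominated by S5 (price 11.67≤47.11, network 24≥14, vCPUs 63≥54, memory 122≥78).
S9: dominated by S5 (price 11.67≤48.87, network 24≥13, vCPUs 63≥20, memory 122≥64).
S10: not dominated (best price).
S11: dominated by S5 (price 11.67≤113.16, network 24≥7, vCPUs 63≥16, memory 122≥63).
S12: dominated by S7 (price 25.00≤92.55, network 22≥18, vCPUs 38≥8, memory 249≥212).
Pareto-optimal: S2, S5, S7, S10 → 4.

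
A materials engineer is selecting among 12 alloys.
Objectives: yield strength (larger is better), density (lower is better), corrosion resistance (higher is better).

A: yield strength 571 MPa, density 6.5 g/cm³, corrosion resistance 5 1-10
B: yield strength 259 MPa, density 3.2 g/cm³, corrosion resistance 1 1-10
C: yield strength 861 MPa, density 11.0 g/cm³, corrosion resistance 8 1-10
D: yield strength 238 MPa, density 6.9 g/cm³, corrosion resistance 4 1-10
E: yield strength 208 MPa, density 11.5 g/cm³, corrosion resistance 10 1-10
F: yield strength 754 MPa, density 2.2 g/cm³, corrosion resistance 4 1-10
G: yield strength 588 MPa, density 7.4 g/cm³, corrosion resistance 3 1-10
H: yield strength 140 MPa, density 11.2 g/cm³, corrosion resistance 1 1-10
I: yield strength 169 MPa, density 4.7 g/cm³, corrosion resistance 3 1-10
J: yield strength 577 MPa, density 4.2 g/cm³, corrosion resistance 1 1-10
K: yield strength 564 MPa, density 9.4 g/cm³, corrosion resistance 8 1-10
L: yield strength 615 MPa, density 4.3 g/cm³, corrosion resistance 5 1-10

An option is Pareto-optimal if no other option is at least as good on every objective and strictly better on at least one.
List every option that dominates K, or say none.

none

A: worse on corrosion resistance (5 vs 8).
B: worse on yield strength (259 vs 564).
C: worse on density (11.0 vs 9.4).
D: worse on yield strength (238 vs 564).
E: worse on yield strength (208 vs 564).
F: worse on corrosion resistance (4 vs 8).
G: worse on corrosion resistance (3 vs 8).
H: worse on yield strength (140 vs 564).
I: worse on yield strength (169 vs 564).
J: worse on corrosion resistance (1 vs 8).
L: worse on corrosion resistance (5 vs 8).
No option dominates K.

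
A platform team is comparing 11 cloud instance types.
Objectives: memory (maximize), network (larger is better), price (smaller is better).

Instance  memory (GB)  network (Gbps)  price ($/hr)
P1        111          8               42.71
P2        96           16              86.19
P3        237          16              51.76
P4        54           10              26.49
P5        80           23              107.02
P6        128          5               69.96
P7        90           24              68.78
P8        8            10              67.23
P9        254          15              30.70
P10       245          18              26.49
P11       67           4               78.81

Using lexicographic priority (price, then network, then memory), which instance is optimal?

First minimize price: best is 26.49, kept {P4, P10}.
Then maximize network: best is 18, kept {P10}.

P10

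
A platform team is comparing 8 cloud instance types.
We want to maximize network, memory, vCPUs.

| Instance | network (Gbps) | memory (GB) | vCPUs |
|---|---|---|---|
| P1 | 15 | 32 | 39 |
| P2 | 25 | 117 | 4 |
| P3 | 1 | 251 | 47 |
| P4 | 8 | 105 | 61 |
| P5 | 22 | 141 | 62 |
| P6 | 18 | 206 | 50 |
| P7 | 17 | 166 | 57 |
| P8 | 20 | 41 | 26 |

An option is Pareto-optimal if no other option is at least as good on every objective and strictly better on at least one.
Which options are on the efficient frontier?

P2, P3, P5, P6, P7

P1: dominated by P5 (network 22≥15, memory 141≥32, vCPUs 62≥39).
P2: not dominated (best network).
P3: not dominated (best memory).
P4: dominated by P5 (network 22≥8, memory 141≥105, vCPUs 62≥61).
P5: not dominated (best vCPUs).
P6: not dominated.
P7: not dominated.
P8: dominated by P5 (network 22≥20, memory 141≥41, vCPUs 62≥26).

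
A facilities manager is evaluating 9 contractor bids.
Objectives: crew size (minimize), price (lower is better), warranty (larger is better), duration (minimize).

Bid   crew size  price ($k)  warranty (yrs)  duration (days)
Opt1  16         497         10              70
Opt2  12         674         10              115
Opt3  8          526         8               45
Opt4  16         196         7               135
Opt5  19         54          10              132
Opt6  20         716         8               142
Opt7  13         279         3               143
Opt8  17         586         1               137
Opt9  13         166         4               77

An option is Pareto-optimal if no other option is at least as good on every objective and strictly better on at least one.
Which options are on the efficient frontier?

Opt1, Opt2, Opt3, Opt4, Opt5, Opt9

Opt1: not dominated.
Opt2: not dominated.
Opt3: not dominated (best crew size).
Opt4: not dominated.
Opt5: not dominated (best price).
Opt6: dominated by Opt1 (crew size 16≤20, price 497≤716, warranty 10≥8, duration 70≤142).
Opt7: dominated by Opt9 (crew size 13≤13, price 166≤279, warranty 4≥3, duration 77≤143).
Opt8: dominated by Opt1 (crew size 16≤17, price 497≤586, warranty 10≥1, duration 70≤137).
Opt9: not dominated.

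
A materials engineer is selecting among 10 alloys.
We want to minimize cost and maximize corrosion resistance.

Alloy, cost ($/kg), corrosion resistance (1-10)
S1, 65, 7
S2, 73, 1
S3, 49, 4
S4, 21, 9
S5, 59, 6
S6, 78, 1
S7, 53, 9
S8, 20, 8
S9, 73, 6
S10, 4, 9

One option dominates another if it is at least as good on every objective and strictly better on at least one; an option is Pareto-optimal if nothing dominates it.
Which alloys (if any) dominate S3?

S4: cost 21≤49, corrosion resistance 9≥4 — dominates S3.
S8: cost 20≤49, corrosion resistance 8≥4 — dominates S3.
S10: cost 4≤49, corrosion resistance 9≥4 — dominates S3.
Others (S1, S2, S5, S6, S7, S9) are each worse than S3 on at least one objective.

S4, S8, S10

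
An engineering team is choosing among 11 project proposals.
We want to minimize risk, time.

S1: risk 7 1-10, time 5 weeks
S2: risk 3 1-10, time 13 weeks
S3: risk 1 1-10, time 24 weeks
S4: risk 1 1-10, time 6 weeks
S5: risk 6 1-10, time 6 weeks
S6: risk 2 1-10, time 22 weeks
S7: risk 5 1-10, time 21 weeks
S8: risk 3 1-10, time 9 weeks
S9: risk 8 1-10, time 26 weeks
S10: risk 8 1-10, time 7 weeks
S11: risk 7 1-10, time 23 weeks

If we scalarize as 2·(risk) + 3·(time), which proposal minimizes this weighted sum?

S4

S1: 2·7 + 3·5 = 29
S2: 2·3 + 3·13 = 45
S3: 2·1 + 3·24 = 74
S4: 2·1 + 3·6 = 20
S5: 2·6 + 3·6 = 30
S6: 2·2 + 3·22 = 70
S7: 2·5 + 3·21 = 73
S8: 2·3 + 3·9 = 33
S9: 2·8 + 3·26 = 94
S10: 2·8 + 3·7 = 37
S11: 2·7 + 3·23 = 83
Lowest: S4 at 20.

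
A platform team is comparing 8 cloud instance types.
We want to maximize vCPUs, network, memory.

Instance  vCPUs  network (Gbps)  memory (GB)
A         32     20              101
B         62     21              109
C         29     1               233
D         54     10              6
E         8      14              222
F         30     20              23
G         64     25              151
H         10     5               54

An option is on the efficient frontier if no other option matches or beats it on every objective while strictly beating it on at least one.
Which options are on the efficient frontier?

A: dominated by B (vCPUs 62≥32, network 21≥20, memory 109≥101).
B: dominated by G (vCPUs 64≥62, network 25≥21, memory 151≥109).
C: not dominated (best memory).
D: dominated by B (vCPUs 62≥54, network 21≥10, memory 109≥6).
E: not dominated.
F: dominated by A (vCPUs 32≥30, network 20≥20, memory 101≥23).
G: not dominated (best vCPUs).
H: dominated by A (vCPUs 32≥10, network 20≥5, memory 101≥54).

C, E, G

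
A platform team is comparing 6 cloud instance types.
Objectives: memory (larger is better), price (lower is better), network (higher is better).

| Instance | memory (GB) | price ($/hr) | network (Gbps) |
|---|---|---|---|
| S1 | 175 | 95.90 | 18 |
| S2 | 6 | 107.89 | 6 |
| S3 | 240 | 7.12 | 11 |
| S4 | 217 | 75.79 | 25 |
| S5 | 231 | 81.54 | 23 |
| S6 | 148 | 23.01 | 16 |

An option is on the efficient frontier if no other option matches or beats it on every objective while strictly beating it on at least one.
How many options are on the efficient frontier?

4

S1: dominated by S4 (memory 217≥175, price 75.79≤95.90, network 25≥18).
S2: dominated by S1 (memory 175≥6, price 95.90≤107.89, network 18≥6).
S3: not dominated (best memory).
S4: not dominated (best network).
S5: not dominated.
S6: not dominated.
Pareto-optimal: S3, S4, S5, S6 → 4.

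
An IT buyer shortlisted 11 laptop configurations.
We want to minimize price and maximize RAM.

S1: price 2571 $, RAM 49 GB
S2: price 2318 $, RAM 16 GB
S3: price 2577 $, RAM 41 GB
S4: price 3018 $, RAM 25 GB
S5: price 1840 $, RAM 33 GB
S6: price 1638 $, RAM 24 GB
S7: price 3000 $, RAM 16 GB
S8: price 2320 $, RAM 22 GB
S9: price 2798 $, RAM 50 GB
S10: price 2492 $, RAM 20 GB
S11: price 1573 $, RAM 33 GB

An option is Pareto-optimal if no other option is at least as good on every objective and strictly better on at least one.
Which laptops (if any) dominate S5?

S11

S11: price 1573≤1840, RAM 33≥33 — dominates S5.
Others (S1, S2, S3, S4, S6, S7, S8, S9, S10) are each worse than S5 on at least one objective.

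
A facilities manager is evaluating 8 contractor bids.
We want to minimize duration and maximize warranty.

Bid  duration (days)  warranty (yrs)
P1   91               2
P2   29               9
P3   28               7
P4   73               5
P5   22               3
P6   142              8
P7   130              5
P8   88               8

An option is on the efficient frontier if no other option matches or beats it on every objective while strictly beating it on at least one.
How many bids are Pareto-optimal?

P1: dominated by P2 (duration 29≤91, warranty 9≥2).
P2: not dominated (best warranty).
P3: not dominated.
P4: dominated by P2 (duration 29≤73, warranty 9≥5).
P5: not dominated (best duration).
P6: dominated by P2 (duration 29≤142, warranty 9≥8).
P7: dominated by P2 (duration 29≤130, warranty 9≥5).
P8: dominated by P2 (duration 29≤88, warranty 9≥8).
Pareto-optimal: P2, P3, P5 → 3.

3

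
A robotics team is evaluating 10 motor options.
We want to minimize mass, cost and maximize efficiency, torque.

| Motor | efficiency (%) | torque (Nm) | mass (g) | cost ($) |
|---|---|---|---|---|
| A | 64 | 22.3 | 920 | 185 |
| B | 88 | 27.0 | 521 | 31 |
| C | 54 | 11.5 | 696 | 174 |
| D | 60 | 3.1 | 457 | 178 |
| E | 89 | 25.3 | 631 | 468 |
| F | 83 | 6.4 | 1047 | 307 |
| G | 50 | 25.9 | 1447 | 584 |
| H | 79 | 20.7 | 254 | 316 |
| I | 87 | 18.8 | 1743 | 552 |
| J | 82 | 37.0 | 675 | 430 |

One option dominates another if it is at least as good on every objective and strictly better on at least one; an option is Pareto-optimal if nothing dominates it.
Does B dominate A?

B vs A: efficiency 88≥64, torque 27.0≥22.3, mass 521≤920, cost 31≤185 — B is at least as good on every objective with at least one strict improvement.

Yes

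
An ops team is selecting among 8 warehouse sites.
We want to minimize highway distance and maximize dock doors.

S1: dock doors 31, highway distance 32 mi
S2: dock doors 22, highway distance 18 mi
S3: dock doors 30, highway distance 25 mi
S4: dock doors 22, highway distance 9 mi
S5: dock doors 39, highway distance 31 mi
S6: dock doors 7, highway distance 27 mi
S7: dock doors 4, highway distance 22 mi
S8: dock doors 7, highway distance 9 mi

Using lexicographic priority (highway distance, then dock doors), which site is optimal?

S4

First minimize highway distance: best is 9, kept {S4, S8}.
Then maximize dock doors: best is 22, kept {S4}.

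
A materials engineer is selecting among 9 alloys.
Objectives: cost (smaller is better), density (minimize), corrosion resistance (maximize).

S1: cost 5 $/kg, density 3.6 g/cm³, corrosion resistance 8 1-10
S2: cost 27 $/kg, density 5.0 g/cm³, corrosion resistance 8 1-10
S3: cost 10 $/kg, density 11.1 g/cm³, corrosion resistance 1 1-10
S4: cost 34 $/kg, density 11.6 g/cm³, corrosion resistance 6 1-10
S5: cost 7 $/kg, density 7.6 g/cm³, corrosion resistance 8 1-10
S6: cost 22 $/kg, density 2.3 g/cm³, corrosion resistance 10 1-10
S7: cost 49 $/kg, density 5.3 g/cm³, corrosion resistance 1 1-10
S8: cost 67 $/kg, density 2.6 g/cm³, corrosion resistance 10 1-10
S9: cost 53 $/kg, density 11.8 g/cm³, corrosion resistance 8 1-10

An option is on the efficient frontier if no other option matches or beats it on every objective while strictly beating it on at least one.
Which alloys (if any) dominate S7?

S1: cost 5≤49, density 3.6≤5.3, corrosion resistance 8≥1 — dominates S7.
S2: cost 27≤49, density 5.0≤5.3, corrosion resistance 8≥1 — dominates S7.
S6: cost 22≤49, density 2.3≤5.3, corrosion resistance 10≥1 — dominates S7.
Others (S3, S4, S5, S8, S9) are each worse than S7 on at least one objective.

S1, S2, S6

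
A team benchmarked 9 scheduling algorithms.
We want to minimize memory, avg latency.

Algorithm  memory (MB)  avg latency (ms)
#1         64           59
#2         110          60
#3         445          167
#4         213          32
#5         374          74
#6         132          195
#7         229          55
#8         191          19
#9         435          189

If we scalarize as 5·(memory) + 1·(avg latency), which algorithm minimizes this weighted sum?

#1: 5·64 + 1·59 = 379
#2: 5·110 + 1·60 = 610
#3: 5·445 + 1·167 = 2392
#4: 5·213 + 1·32 = 1097
#5: 5·374 + 1·74 = 1944
#6: 5·132 + 1·195 = 855
#7: 5·229 + 1·55 = 1200
#8: 5·191 + 1·19 = 974
#9: 5·435 + 1·189 = 2364
Lowest: #1 at 379.

#1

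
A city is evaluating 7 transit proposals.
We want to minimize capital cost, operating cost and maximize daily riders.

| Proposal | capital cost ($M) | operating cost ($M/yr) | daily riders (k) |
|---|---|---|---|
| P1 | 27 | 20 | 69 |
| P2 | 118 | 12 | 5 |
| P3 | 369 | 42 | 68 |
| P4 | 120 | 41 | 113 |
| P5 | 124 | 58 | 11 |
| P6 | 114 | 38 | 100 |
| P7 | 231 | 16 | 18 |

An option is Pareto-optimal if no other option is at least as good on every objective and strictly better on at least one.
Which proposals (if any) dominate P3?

P1, P4, P6

P1: capital cost 27≤369, operating cost 20≤42, daily riders 69≥68 — dominates P3.
P4: capital cost 120≤369, operating cost 41≤42, daily riders 113≥68 — dominates P3.
P6: capital cost 114≤369, operating cost 38≤42, daily riders 100≥68 — dominates P3.
Others (P2, P5, P7) are each worse than P3 on at least one objective.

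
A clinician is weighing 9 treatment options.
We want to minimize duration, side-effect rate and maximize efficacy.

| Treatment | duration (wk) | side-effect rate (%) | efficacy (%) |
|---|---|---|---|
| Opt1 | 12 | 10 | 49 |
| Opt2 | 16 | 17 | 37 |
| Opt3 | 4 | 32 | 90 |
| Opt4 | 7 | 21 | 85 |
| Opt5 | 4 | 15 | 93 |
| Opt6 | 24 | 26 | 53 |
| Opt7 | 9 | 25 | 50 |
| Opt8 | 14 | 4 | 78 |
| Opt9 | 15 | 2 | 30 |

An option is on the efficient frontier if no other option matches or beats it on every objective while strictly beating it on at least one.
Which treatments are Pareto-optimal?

Opt1, Opt5, Opt8, Opt9

Opt1: not dominated.
Opt2: dominated by Opt1 (duration 12≤16, side-effect rate 10≤17, efficacy 49≥37).
Opt3: dominated by Opt5 (duration 4≤4, side-effect rate 15≤32, efficacy 93≥90).
Opt4: dominated by Opt5 (duration 4≤7, side-effect rate 15≤21, efficacy 93≥85).
Opt5: not dominated (best efficacy).
Opt6: dominated by Opt4 (duration 7≤24, side-effect rate 21≤26, efficacy 85≥53).
Opt7: dominated by Opt4 (duration 7≤9, side-effect rate 21≤25, efficacy 85≥50).
Opt8: not dominated.
Opt9: not dominated (best side-effect rate).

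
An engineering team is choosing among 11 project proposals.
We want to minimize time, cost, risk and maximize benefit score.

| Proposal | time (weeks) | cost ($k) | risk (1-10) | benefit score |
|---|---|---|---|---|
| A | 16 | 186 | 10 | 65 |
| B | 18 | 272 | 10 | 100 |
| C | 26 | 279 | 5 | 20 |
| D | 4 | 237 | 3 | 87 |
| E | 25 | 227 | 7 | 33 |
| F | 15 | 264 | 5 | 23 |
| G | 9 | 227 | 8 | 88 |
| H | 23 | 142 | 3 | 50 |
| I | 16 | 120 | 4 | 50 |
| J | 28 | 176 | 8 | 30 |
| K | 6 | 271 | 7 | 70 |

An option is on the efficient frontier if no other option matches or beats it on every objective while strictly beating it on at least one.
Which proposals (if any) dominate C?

D, F, H, I

D: time 4≤26, cost 237≤279, risk 3≤5, benefit score 87≥20 — dominates C.
F: time 15≤26, cost 264≤279, risk 5≤5, benefit score 23≥20 — dominates C.
H: time 23≤26, cost 142≤279, risk 3≤5, benefit score 50≥20 — dominates C.
I: time 16≤26, cost 120≤279, risk 4≤5, benefit score 50≥20 — dominates C.
Others (A, B, E, G, J, K) are each worse than C on at least one objective.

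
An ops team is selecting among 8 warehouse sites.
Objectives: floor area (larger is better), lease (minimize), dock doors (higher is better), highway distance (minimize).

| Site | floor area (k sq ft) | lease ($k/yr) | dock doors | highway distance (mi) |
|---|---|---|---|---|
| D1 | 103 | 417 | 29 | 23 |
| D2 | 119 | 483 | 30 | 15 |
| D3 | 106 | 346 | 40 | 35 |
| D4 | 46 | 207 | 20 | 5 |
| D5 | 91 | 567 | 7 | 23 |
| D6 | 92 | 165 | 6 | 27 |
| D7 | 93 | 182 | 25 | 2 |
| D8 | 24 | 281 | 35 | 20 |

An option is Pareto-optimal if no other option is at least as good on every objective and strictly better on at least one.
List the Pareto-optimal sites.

D1: not dominated.
D2: not dominated (best floor area).
D3: not dominated (best dock doors).
D4: dominated by D7 (floor area 93≥46, lease 182≤207, dock doors 25≥20, highway distance 2≤5).
D5: dominated by D1 (floor area 103≥91, lease 417≤567, dock doors 29≥7, highway distance 23≤23).
D6: not dominated (best lease).
D7: not dominated (best highway distance).
D8: not dominated.

D1, D2, D3, D6, D7, D8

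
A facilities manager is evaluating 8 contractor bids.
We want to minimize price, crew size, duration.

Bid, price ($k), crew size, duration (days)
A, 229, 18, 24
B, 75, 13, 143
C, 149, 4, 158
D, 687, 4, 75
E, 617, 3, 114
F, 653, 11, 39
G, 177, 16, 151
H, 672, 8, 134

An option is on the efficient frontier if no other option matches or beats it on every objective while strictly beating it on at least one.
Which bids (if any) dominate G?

B: price 75≤177, crew size 13≤16, duration 143≤151 — dominates G.
Others (A, C, D, E, F, H) are each worse than G on at least one objective.

B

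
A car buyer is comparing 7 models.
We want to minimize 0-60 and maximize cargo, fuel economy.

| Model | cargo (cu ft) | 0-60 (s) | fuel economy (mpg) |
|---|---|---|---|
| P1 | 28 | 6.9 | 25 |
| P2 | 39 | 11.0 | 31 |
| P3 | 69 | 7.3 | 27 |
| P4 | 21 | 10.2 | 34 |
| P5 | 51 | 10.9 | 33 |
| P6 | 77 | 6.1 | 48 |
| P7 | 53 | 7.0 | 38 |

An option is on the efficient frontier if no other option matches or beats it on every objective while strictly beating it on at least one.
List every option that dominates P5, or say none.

P6, P7

P6: cargo 77≥51, 0-60 6.1≤10.9, fuel economy 48≥33 — dominates P5.
P7: cargo 53≥51, 0-60 7.0≤10.9, fuel economy 38≥33 — dominates P5.
Others (P1, P2, P3, P4) are each worse than P5 on at least one objective.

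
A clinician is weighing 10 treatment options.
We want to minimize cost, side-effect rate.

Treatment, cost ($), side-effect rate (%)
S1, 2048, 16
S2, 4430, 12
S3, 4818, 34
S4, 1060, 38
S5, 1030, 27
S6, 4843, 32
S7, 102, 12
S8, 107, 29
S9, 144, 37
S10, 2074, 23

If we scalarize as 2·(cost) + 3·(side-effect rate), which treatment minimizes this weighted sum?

S1: 2·2048 + 3·16 = 4144
S2: 2·4430 + 3·12 = 8896
S3: 2·4818 + 3·34 = 9738
S4: 2·1060 + 3·38 = 2234
S5: 2·1030 + 3·27 = 2141
S6: 2·4843 + 3·32 = 9782
S7: 2·102 + 3·12 = 240
S8: 2·107 + 3·29 = 301
S9: 2·144 + 3·37 = 399
S10: 2·2074 + 3·23 = 4217
Lowest: S7 at 240.

S7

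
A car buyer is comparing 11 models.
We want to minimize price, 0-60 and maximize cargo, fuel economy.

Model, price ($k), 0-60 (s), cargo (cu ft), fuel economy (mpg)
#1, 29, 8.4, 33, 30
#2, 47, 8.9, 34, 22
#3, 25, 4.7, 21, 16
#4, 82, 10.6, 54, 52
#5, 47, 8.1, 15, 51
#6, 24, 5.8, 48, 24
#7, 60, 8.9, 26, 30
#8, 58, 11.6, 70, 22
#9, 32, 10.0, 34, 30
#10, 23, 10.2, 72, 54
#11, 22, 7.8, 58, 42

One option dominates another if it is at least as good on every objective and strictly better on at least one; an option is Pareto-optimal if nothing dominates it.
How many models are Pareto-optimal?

5

#1: dominated by #11 (price 22≤29, 0-60 7.8≤8.4, cargo 58≥33, fuel economy 42≥30).
#2: dominated by #6 (price 24≤47, 0-60 5.8≤8.9, cargo 48≥34, fuel economy 24≥22).
#3: not dominated (best 0-60).
#4: dominated by #10 (price 23≤82, 0-60 10.2≤10.6, cargo 72≥54, fuel economy 54≥52).
#5: not dominated.
#6: not dominated.
#7: dominated by #1 (price 29≤60, 0-60 8.4≤8.9, cargo 33≥26, fuel economy 30≥30).
#8: dominated by #10 (price 23≤58, 0-60 10.2≤11.6, cargo 72≥70, fuel economy 54≥22).
#9: dominated by #11 (price 22≤32, 0-60 7.8≤10.0, cargo 58≥34, fuel economy 42≥30).
#10: not dominated (best cargo).
#11: not dominated (best price).
Pareto-optimal: #3, #5, #6, #10, #11 → 5.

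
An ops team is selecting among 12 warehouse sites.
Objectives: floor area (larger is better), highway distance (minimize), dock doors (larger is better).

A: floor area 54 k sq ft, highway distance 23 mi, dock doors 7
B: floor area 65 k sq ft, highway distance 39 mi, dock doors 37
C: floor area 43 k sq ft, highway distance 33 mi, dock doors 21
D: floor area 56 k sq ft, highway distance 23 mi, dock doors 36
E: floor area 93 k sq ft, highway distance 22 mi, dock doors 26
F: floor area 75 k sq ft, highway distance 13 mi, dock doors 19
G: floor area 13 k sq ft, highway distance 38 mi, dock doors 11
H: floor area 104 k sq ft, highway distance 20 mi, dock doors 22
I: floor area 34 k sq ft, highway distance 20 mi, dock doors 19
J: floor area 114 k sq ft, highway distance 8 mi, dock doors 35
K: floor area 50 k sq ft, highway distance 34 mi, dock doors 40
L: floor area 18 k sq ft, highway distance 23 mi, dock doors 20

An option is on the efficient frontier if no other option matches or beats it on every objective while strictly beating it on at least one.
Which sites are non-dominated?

B, D, J, K

A: dominated by D (floor area 56≥54, highway distance 23≤23, dock doors 36≥7).
B: not dominated.
C: dominated by D (floor area 56≥43, highway distance 23≤33, dock doors 36≥21).
D: not dominated.
E: dominated by J (floor area 114≥93, highway distance 8≤22, dock doors 35≥26).
F: dominated by J (floor area 114≥75, highway distance 8≤13, dock doors 35≥19).
G: dominated by C (floor area 43≥13, highway distance 33≤38, dock doors 21≥11).
H: dominated by J (floor area 114≥104, highway distance 8≤20, dock doors 35≥22).
I: dominated by F (floor area 75≥34, highway distance 13≤20, dock doors 19≥19).
J: not dominated (best floor area).
K: not dominated (best dock doors).
L: dominated by D (floor area 56≥18, highway distance 23≤23, dock doors 36≥20).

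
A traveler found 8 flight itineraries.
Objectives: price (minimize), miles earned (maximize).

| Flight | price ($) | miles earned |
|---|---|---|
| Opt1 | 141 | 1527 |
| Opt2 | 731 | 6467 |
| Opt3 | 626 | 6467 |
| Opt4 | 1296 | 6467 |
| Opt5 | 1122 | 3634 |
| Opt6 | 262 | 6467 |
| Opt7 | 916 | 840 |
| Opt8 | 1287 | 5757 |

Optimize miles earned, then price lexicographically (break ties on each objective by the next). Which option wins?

Opt6

First maximize miles earned: best is 6467, kept {Opt2, Opt3, Opt4, Opt6}.
Then minimize price: best is 262, kept {Opt6}.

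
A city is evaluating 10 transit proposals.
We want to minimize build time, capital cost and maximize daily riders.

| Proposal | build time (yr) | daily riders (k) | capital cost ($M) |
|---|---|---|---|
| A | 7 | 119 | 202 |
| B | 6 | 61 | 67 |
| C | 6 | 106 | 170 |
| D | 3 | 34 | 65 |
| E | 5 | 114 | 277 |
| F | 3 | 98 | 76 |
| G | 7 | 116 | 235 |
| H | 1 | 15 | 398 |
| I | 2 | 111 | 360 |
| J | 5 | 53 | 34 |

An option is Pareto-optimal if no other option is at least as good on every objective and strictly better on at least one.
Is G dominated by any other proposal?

Yes

A vs G: build time 7≤7, daily riders 119≥116, capital cost 202≤235 — A is at least as good on every objective and strictly better on at least one, so A dominates G.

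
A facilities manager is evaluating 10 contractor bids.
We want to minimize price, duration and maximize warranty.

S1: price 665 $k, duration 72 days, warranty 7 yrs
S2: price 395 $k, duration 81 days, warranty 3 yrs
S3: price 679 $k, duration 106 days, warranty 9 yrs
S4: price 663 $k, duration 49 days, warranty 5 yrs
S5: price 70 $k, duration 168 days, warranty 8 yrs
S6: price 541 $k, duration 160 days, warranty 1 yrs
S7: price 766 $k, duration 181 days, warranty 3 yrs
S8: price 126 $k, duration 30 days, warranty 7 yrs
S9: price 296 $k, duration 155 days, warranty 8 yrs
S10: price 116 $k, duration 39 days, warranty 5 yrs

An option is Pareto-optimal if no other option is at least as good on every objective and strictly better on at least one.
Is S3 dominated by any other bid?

No

S1: worse on warranty (7 vs 9).
S2: worse on warranty (3 vs 9).
S4: worse on warranty (5 vs 9).
S5: worse on duration (168 vs 106).
S6: worse on duration (160 vs 106).
S7: worse on price (766 vs 679).
S8: worse on warranty (7 vs 9).
S9: worse on duration (155 vs 106).
S10: worse on warranty (5 vs 9).
No option is at least as good as S3 on every objective and strictly better on one.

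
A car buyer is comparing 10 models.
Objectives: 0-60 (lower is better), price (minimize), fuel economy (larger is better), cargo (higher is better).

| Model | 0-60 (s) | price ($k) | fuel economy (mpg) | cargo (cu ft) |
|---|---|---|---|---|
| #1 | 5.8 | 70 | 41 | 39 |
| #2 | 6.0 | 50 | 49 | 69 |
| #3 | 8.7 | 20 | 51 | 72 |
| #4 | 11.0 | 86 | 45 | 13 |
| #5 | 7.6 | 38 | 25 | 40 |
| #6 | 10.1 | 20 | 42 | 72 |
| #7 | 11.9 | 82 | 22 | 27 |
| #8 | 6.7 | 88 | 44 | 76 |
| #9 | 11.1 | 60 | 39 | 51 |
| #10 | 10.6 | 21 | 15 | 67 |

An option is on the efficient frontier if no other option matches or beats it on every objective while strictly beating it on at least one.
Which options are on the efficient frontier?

#1: not dominated (best 0-60).
#2: not dominated.
#3: not dominated (best fuel economy).
#4: dominated by #2 (0-60 6.0≤11.0, price 50≤86, fuel economy 49≥45, cargo 69≥13).
#5: not dominated.
#6: dominated by #3 (0-60 8.7≤10.1, price 20≤20, fuel economy 51≥42, cargo 72≥72).
#7: dominated by #1 (0-60 5.8≤11.9, price 70≤82, fuel economy 41≥22, cargo 39≥27).
#8: not dominated (best cargo).
#9: dominated by #2 (0-60 6.0≤11.1, price 50≤60, fuel economy 49≥39, cargo 69≥51).
#10: dominated by #3 (0-60 8.7≤10.6, price 20≤21, fuel economy 51≥15, cargo 72≥67).

#1, #2, #3, #5, #8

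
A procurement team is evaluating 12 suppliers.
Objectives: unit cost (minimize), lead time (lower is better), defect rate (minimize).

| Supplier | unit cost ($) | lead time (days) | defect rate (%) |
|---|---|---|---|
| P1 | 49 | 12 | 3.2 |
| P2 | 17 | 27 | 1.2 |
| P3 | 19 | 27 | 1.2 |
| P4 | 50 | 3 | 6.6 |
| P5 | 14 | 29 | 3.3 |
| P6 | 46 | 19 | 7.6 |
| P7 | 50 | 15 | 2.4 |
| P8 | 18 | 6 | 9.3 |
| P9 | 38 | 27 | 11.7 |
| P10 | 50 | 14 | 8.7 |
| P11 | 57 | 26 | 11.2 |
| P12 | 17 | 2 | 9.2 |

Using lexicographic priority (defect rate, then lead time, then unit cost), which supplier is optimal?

P2

First minimize defect rate: best is 1.2, kept {P2, P3}.
Then minimize lead time: best is 27, kept {P2, P3}.
Then minimize unit cost: best is 17, kept {P2}.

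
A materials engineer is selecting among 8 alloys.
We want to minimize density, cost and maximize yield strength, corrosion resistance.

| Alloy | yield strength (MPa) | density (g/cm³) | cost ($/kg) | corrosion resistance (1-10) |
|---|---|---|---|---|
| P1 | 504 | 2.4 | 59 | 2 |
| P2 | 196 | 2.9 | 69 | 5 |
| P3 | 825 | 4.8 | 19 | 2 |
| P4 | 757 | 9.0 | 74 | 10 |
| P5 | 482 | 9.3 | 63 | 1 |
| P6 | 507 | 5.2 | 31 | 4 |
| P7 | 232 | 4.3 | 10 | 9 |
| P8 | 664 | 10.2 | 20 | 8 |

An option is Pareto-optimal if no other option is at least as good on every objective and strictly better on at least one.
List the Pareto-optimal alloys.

P1, P2, P3, P4, P6, P7, P8

P1: not dominated (best density).
P2: not dominated.
P3: not dominated (best yield strength).
P4: not dominated (best corrosion resistance).
P5: dominated by P1 (yield strength 504≥482, density 2.4≤9.3, cost 59≤63, corrosion resistance 2≥1).
P6: not dominated.
P7: not dominated (best cost).
P8: not dominated.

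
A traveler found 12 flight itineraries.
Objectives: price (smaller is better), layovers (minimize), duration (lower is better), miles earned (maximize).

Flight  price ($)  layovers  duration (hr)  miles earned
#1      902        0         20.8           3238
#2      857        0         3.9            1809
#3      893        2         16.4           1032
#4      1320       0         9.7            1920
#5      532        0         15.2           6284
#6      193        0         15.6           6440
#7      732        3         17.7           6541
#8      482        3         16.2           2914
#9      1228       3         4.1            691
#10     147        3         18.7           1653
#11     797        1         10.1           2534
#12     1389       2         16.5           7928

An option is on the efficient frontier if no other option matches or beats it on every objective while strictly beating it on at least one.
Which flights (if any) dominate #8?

#6

#6: price 193≤482, layovers 0≤3, duration 15.6≤16.2, miles earned 6440≥2914 — dominates #8.
Others (#1, #2, #3, #4, #5, #7, #9, #10, #11, #12) are each worse than #8 on at least one objective.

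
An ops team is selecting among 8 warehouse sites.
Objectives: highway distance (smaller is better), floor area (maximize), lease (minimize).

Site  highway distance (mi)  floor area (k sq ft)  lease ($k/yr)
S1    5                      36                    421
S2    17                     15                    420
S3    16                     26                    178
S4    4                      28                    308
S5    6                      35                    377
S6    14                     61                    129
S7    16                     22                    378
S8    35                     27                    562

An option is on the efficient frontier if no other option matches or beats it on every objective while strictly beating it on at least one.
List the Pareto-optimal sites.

S1, S4, S5, S6

S1: not dominated.
S2: dominated by S3 (highway distance 16≤17, floor area 26≥15, lease 178≤420).
S3: dominated by S6 (highway distance 14≤16, floor area 61≥26, lease 129≤178).
S4: not dominated (best highway distance).
S5: not dominated.
S6: not dominated (best floor area).
S7: dominated by S3 (highway distance 16≤16, floor area 26≥22, lease 178≤378).
S8: dominated by S1 (highway distance 5≤35, floor area 36≥27, lease 421≤562).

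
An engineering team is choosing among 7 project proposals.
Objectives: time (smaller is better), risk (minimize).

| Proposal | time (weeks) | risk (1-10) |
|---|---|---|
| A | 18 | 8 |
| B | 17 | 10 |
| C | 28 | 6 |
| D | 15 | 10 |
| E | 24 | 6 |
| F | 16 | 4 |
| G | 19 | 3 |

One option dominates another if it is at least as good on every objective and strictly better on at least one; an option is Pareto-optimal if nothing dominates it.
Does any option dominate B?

Yes

D vs B: time 15≤17, risk 10≤10 — D is at least as good on every objective and strictly better on at least one, so D dominates B.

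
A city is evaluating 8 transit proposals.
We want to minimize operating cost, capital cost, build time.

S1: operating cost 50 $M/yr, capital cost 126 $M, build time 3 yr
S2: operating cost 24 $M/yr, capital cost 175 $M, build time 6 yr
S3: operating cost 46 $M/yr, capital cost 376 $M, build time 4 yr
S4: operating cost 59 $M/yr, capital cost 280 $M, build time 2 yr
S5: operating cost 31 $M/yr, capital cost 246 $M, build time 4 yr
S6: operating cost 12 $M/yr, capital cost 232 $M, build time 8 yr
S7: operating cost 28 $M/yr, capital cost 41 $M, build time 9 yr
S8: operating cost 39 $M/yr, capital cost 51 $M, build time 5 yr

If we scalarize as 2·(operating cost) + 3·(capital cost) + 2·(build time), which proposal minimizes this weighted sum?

S1: 2·50 + 3·126 + 2·3 = 484
S2: 2·24 + 3·175 + 2·6 = 585
S3: 2·46 + 3·376 + 2·4 = 1228
S4: 2·59 + 3·280 + 2·2 = 962
S5: 2·31 + 3·246 + 2·4 = 808
S6: 2·12 + 3·232 + 2·8 = 736
S7: 2·28 + 3·41 + 2·9 = 197
S8: 2·39 + 3·51 + 2·5 = 241
Lowest: S7 at 197.

S7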